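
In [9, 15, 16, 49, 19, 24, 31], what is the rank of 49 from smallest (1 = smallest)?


Sort ascending: [9, 15, 16, 19, 24, 31, 49]
Find 49 in the sorted list.
49 is at position 7 (1-indexed).
Final answer: 7


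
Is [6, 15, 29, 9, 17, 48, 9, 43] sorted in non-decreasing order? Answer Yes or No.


Check consecutive pairs:
  6 <= 15? True
  15 <= 29? True
  29 <= 9? False
  9 <= 17? True
  17 <= 48? True
  48 <= 9? False
  9 <= 43? True
2 consecutive pair(s) are out of order, so the list is not sorted.
Final answer: No


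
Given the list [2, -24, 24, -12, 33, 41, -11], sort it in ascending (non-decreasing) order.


Original list: [2, -24, 24, -12, 33, 41, -11]
Repeatedly take the smallest remaining element:
  Remaining [2, -24, 24, -12, 33, 41, -11] -> smallest is -24
  Remaining [2, 24, -12, 33, 41, -11] -> smallest is -12
  Remaining [2, 24, 33, 41, -11] -> smallest is -11
  Remaining [2, 24, 33, 41] -> smallest is 2
  Remaining [24, 33, 41] -> smallest is 24
  Remaining [33, 41] -> smallest is 33
  Remaining [41] -> smallest is 41
Collecting the picks in order gives the sorted list.
Final answer: [-24, -12, -11, 2, 24, 33, 41]


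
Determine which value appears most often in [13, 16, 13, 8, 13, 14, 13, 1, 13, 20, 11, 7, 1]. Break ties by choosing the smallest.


Count the frequency of each value:
  1 appears 2 time(s)
  7 appears 1 time(s)
  8 appears 1 time(s)
  11 appears 1 time(s)
  13 appears 5 time(s)
  14 appears 1 time(s)
  16 appears 1 time(s)
  20 appears 1 time(s)
Maximum frequency is 5.
Only 13 reaches that frequency, so it is the mode.
Final answer: 13


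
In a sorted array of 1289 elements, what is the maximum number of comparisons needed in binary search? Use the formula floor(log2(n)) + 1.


Binary search halves the search space each step.
Maximum comparisons = floor(log2(1289)) + 1
log2(1289) = 10.332
floor(log2(1289)) = 10, so 10 + 1 = 11
Final answer: 11


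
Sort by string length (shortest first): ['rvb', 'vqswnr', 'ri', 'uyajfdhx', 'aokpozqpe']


Compute lengths:
  'rvb' has length 3
  'vqswnr' has length 6
  'ri' has length 2
  'uyajfdhx' has length 8
  'aokpozqpe' has length 9
Lengths in increasing order: 2 < 3 < 6 < 8 < 9
Listing the words in that order gives the answer.
Final answer: ['ri', 'rvb', 'vqswnr', 'uyajfdhx', 'aokpozqpe']


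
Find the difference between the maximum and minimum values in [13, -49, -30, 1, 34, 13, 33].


Maximum value: 34
Minimum value: -49
Range = 34 - (-49) = 83
Final answer: 83


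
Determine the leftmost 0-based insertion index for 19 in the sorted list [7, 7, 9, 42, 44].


List is sorted: [7, 7, 9, 42, 44]
We need the leftmost position where 19 can be inserted, i.e. the first index whose element is >= 19 (or the end of the list if none is).
Binary search with low=0, high=5 (0-based indices):
  low=0, high=5, mid=2: a[2]=9 < 19, so low = 3
  low=3, high=5, mid=4: a[4]=44 >= 19, so high = 4
  low=3, high=4, mid=3: a[3]=42 >= 19, so high = 3
Now low = high = 3, so the insertion index is 3.
Final answer: 3


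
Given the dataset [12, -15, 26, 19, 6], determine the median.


First, sort the list: [-15, 6, 12, 19, 26]
The list has 5 elements (odd count).
The middle index is 2 (0-based), and the element there is 12.
Final answer: 12


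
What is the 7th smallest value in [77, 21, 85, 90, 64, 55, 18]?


Sort ascending: [18, 21, 55, 64, 77, 85, 90]
The 7th element (1-indexed) is at index 6.
Value = 90
Final answer: 90


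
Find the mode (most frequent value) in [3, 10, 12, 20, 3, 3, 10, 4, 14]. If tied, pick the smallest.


Count the frequency of each value:
  3 appears 3 time(s)
  4 appears 1 time(s)
  10 appears 2 time(s)
  12 appears 1 time(s)
  14 appears 1 time(s)
  20 appears 1 time(s)
Maximum frequency is 3.
Only 3 reaches that frequency, so it is the mode.
Final answer: 3


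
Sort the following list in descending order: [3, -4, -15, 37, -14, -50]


Original list: [3, -4, -15, 37, -14, -50]
Repeatedly take the largest remaining element:
  Remaining [3, -4, -15, 37, -14, -50] -> largest is 37
  Remaining [3, -4, -15, -14, -50] -> largest is 3
  Remaining [-4, -15, -14, -50] -> largest is -4
  Remaining [-15, -14, -50] -> largest is -14
  Remaining [-15, -50] -> largest is -15
  Remaining [-50] -> largest is -50
Collecting the picks in order gives the descending list.
Final answer: [37, 3, -4, -14, -15, -50]


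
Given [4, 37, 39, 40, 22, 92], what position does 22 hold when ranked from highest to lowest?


Sort descending: [92, 40, 39, 37, 22, 4]
Find 22 in the sorted list.
22 is at position 5.
Final answer: 5


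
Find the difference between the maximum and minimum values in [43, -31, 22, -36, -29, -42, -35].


Maximum value: 43
Minimum value: -42
Range = 43 - (-42) = 85
Final answer: 85


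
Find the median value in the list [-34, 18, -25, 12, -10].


First, sort the list: [-34, -25, -10, 12, 18]
The list has 5 elements (odd count).
The middle index is 2 (0-based), and the element there is -10.
Final answer: -10


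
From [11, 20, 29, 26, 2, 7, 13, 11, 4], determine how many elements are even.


Check each element:
  11 is odd
  20 is even
  29 is odd
  26 is even
  2 is even
  7 is odd
  13 is odd
  11 is odd
  4 is even
Evens: [20, 26, 2, 4]
Count of evens = 4
Final answer: 4


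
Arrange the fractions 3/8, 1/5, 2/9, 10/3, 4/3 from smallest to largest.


Convert to decimal for comparison:
  3/8 = 0.375
  1/5 = 0.2
  2/9 = 0.2222
  10/3 = 3.3333
  4/3 = 1.3333
Decimals in increasing order: 0.2 < 0.2222 < 0.375 < 1.3333 < 3.3333
Writing each back as its fraction gives the sorted order.
Final answer: 1/5, 2/9, 3/8, 4/3, 10/3


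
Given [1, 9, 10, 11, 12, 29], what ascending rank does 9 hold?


Sort ascending: [1, 9, 10, 11, 12, 29]
Find 9 in the sorted list.
9 is at position 2 (1-indexed).
Final answer: 2


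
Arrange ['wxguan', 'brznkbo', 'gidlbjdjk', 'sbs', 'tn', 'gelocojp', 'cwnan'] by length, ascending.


Compute lengths:
  'wxguan' has length 6
  'brznkbo' has length 7
  'gidlbjdjk' has length 9
  'sbs' has length 3
  'tn' has length 2
  'gelocojp' has length 8
  'cwnan' has length 5
Lengths in increasing order: 2 < 3 < 5 < 6 < 7 < 8 < 9
Listing the words in that order gives the answer.
Final answer: ['tn', 'sbs', 'cwnan', 'wxguan', 'brznkbo', 'gelocojp', 'gidlbjdjk']


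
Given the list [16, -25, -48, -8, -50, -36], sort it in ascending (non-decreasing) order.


Original list: [16, -25, -48, -8, -50, -36]
Repeatedly take the smallest remaining element:
  Remaining [16, -25, -48, -8, -50, -36] -> smallest is -50
  Remaining [16, -25, -48, -8, -36] -> smallest is -48
  Remaining [16, -25, -8, -36] -> smallest is -36
  Remaining [16, -25, -8] -> smallest is -25
  Remaining [16, -8] -> smallest is -8
  Remaining [16] -> smallest is 16
Collecting the picks in order gives the sorted list.
Final answer: [-50, -48, -36, -25, -8, 16]


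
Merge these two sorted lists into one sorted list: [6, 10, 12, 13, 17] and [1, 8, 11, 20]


List A: [6, 10, 12, 13, 17]
List B: [1, 8, 11, 20]
Repeatedly compare the front elements and take the smaller:
  6 vs 1 -> take 1
  6 vs 8 -> take 6
  10 vs 8 -> take 8
  10 vs 11 -> take 10
  12 vs 11 -> take 11
  12 vs 20 -> take 12
  13 vs 20 -> take 13
  17 vs 20 -> take 17
  A is exhausted; append the rest of B: [20]
Final answer: [1, 6, 8, 10, 11, 12, 13, 17, 20]


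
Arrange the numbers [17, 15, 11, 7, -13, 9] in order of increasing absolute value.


Compute absolute values:
  |17| = 17
  |15| = 15
  |11| = 11
  |7| = 7
  |-13| = 13
  |9| = 9
Absolute values in increasing order: 7 < 9 < 11 < 13 < 15 < 17
Listing the original numbers in that order gives the answer.
Final answer: [7, 9, 11, -13, 15, 17]


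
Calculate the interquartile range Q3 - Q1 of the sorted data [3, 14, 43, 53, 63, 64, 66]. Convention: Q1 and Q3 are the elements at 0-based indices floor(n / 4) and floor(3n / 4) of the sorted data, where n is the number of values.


The data has n = 7 elements.
Q1 index = floor(7 / 4) = floor(1.75) = 1; Q3 index = floor(3 * 7 / 4) = floor(5.25) = 5
Q1 = element at index 1 = 14
Q3 = element at index 5 = 64
IQR = 64 - 14 = 50
Final answer: 50


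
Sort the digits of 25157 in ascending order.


The number 25157 has digits: 2, 5, 1, 5, 7
Sorted: 1, 2, 5, 5, 7
Joining the sorted digits gives the result.
Final answer: 12557


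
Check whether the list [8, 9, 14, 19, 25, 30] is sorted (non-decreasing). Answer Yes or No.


Check consecutive pairs:
  8 <= 9? True
  9 <= 14? True
  14 <= 19? True
  19 <= 25? True
  25 <= 30? True
Every consecutive pair is in order, so the list is non-decreasing.
Final answer: Yes


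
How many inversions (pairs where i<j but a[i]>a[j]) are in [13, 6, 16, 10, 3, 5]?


For each element, count the later elements that are smaller than it:
  13 (index 0): smaller elements after it = [6, 10, 3, 5] -> 4
  6 (index 1): smaller elements after it = [3, 5] -> 2
  16 (index 2): smaller elements after it = [10, 3, 5] -> 3
  10 (index 3): smaller elements after it = [3, 5] -> 2
  3 (index 4): smaller elements after it = [] -> 0
Total inversions = 4 + 2 + 3 + 2 + 0 = 11
Final answer: 11


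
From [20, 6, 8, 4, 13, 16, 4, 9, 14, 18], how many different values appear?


List all unique values:
Distinct values: [4, 6, 8, 9, 13, 14, 16, 18, 20]
Count = 9
Final answer: 9


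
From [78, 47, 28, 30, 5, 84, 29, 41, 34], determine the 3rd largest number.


Sort descending: [84, 78, 47, 41, 34, 30, 29, 28, 5]
The 3rd element (1-indexed) is at index 2.
Value = 47
Final answer: 47


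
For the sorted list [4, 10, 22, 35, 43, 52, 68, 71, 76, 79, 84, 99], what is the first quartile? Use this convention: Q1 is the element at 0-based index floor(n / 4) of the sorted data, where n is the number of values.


The list has n = 12 elements.
Q1 index = floor(12 / 4) = floor(3) = 3
Counting from index 0 in the sorted data, the element at index 3 is 35.
Final answer: 35


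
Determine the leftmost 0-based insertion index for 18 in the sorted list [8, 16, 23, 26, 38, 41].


List is sorted: [8, 16, 23, 26, 38, 41]
We need the leftmost position where 18 can be inserted, i.e. the first index whose element is >= 18 (or the end of the list if none is).
Binary search with low=0, high=6 (0-based indices):
  low=0, high=6, mid=3: a[3]=26 >= 18, so high = 3
  low=0, high=3, mid=1: a[1]=16 < 18, so low = 2
  low=2, high=3, mid=2: a[2]=23 >= 18, so high = 2
Now low = high = 2, so the insertion index is 2.
Final answer: 2


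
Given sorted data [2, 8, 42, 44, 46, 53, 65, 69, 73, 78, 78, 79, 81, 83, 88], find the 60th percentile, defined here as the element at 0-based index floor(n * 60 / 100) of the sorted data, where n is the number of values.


The dataset has n = 15 elements.
Index = floor(15 * 60 / 100) = floor(900 / 100) = floor(9) = 9
Counting from index 0 in the sorted data, the element at index 9 is 78.
Final answer: 78


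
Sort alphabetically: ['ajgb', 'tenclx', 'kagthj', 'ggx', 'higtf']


Compare strings character by character (the first differing letter decides):
  'ajgb' < 'ggx' since 'a' < 'g' at position 1
  'ggx' < 'higtf' since 'g' < 'h' at position 1
  'higtf' < 'kagthj' since 'h' < 'k' at position 1
  'kagthj' < 'tenclx' since 'k' < 't' at position 1
Chaining these comparisons gives the alphabetical order.
Final answer: ['ajgb', 'ggx', 'higtf', 'kagthj', 'tenclx']


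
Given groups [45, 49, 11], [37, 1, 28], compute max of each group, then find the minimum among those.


Find max of each group:
  Group 1: [45, 49, 11] -> max = 49
  Group 2: [37, 1, 28] -> max = 37
Maxes: [49, 37]
Minimum of maxes = 37
Final answer: 37


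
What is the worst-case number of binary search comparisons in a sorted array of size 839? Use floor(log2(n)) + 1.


Binary search halves the search space each step.
Maximum comparisons = floor(log2(839)) + 1
log2(839) = 9.7125
floor(log2(839)) = 9, so 9 + 1 = 10
Final answer: 10


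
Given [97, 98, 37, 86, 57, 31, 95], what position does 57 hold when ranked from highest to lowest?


Sort descending: [98, 97, 95, 86, 57, 37, 31]
Find 57 in the sorted list.
57 is at position 5.
Final answer: 5


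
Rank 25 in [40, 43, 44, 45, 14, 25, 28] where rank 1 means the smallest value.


Sort ascending: [14, 25, 28, 40, 43, 44, 45]
Find 25 in the sorted list.
25 is at position 2 (1-indexed).
Final answer: 2


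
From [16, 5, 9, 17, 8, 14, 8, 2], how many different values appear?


List all unique values:
Distinct values: [2, 5, 8, 9, 14, 16, 17]
Count = 7
Final answer: 7


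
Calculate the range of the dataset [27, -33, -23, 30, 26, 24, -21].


Maximum value: 30
Minimum value: -33
Range = 30 - (-33) = 63
Final answer: 63


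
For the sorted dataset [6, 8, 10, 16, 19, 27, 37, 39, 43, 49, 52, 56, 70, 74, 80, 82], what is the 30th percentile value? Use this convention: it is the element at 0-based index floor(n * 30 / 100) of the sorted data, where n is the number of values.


The dataset has n = 16 elements.
Index = floor(16 * 30 / 100) = floor(480 / 100) = floor(4.8) = 4
Counting from index 0 in the sorted data, the element at index 4 is 19.
Final answer: 19


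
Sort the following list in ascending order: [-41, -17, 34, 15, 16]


Original list: [-41, -17, 34, 15, 16]
Repeatedly take the smallest remaining element:
  Remaining [-41, -17, 34, 15, 16] -> smallest is -41
  Remaining [-17, 34, 15, 16] -> smallest is -17
  Remaining [34, 15, 16] -> smallest is 15
  Remaining [34, 16] -> smallest is 16
  Remaining [34] -> smallest is 34
Collecting the picks in order gives the sorted list.
Final answer: [-41, -17, 15, 16, 34]


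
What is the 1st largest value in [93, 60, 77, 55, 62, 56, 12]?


Sort descending: [93, 77, 62, 60, 56, 55, 12]
The 1st element (1-indexed) is at index 0.
Value = 93
Final answer: 93


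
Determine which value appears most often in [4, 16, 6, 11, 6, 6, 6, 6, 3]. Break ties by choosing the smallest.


Count the frequency of each value:
  3 appears 1 time(s)
  4 appears 1 time(s)
  6 appears 5 time(s)
  11 appears 1 time(s)
  16 appears 1 time(s)
Maximum frequency is 5.
Only 6 reaches that frequency, so it is the mode.
Final answer: 6


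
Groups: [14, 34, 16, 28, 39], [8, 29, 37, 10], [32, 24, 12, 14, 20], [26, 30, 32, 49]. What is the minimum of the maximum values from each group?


Find max of each group:
  Group 1: [14, 34, 16, 28, 39] -> max = 39
  Group 2: [8, 29, 37, 10] -> max = 37
  Group 3: [32, 24, 12, 14, 20] -> max = 32
  Group 4: [26, 30, 32, 49] -> max = 49
Maxes: [39, 37, 32, 49]
Minimum of maxes = 32
Final answer: 32


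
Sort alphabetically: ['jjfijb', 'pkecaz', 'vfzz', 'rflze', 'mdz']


Compare strings character by character (the first differing letter decides):
  'jjfijb' < 'mdz' since 'j' < 'm' at position 1
  'mdz' < 'pkecaz' since 'm' < 'p' at position 1
  'pkecaz' < 'rflze' since 'p' < 'r' at position 1
  'rflze' < 'vfzz' since 'r' < 'v' at position 1
Chaining these comparisons gives the alphabetical order.
Final answer: ['jjfijb', 'mdz', 'pkecaz', 'rflze', 'vfzz']


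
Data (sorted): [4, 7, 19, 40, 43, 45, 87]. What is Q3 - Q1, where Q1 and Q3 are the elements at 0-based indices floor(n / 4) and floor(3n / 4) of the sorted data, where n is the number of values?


The data has n = 7 elements.
Q1 index = floor(7 / 4) = floor(1.75) = 1; Q3 index = floor(3 * 7 / 4) = floor(5.25) = 5
Q1 = element at index 1 = 7
Q3 = element at index 5 = 45
IQR = 45 - 7 = 38
Final answer: 38


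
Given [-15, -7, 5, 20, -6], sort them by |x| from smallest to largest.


Compute absolute values:
  |-15| = 15
  |-7| = 7
  |5| = 5
  |20| = 20
  |-6| = 6
Absolute values in increasing order: 5 < 6 < 7 < 15 < 20
Listing the original numbers in that order gives the answer.
Final answer: [5, -6, -7, -15, 20]


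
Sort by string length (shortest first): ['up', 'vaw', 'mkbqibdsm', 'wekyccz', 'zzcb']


Compute lengths:
  'up' has length 2
  'vaw' has length 3
  'mkbqibdsm' has length 9
  'wekyccz' has length 7
  'zzcb' has length 4
Lengths in increasing order: 2 < 3 < 4 < 7 < 9
Listing the words in that order gives the answer.
Final answer: ['up', 'vaw', 'zzcb', 'wekyccz', 'mkbqibdsm']


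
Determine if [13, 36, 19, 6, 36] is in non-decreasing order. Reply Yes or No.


Check consecutive pairs:
  13 <= 36? True
  36 <= 19? False
  19 <= 6? False
  6 <= 36? True
2 consecutive pair(s) are out of order, so the list is not sorted.
Final answer: No


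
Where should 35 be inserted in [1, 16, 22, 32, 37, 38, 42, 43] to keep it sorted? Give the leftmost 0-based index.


List is sorted: [1, 16, 22, 32, 37, 38, 42, 43]
We need the leftmost position where 35 can be inserted, i.e. the first index whose element is >= 35 (or the end of the list if none is).
Binary search with low=0, high=8 (0-based indices):
  low=0, high=8, mid=4: a[4]=37 >= 35, so high = 4
  low=0, high=4, mid=2: a[2]=22 < 35, so low = 3
  low=3, high=4, mid=3: a[3]=32 < 35, so low = 4
Now low = high = 4, so the insertion index is 4.
Final answer: 4


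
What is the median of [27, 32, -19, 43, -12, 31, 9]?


First, sort the list: [-19, -12, 9, 27, 31, 32, 43]
The list has 7 elements (odd count).
The middle index is 3 (0-based), and the element there is 27.
Final answer: 27


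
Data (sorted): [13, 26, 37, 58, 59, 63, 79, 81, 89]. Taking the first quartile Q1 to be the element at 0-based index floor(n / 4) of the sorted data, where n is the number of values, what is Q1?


The list has n = 9 elements.
Q1 index = floor(9 / 4) = floor(2.25) = 2
Counting from index 0 in the sorted data, the element at index 2 is 37.
Final answer: 37


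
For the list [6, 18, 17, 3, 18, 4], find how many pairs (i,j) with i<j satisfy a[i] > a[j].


For each element, count the later elements that are smaller than it:
  6 (index 0): smaller elements after it = [3, 4] -> 2
  18 (index 1): smaller elements after it = [17, 3, 4] -> 3
  17 (index 2): smaller elements after it = [3, 4] -> 2
  3 (index 3): smaller elements after it = [] -> 0
  18 (index 4): smaller elements after it = [4] -> 1
Total inversions = 2 + 3 + 2 + 0 + 1 = 8
Final answer: 8


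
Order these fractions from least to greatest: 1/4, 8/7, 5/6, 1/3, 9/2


Convert to decimal for comparison:
  1/4 = 0.25
  8/7 = 1.1429
  5/6 = 0.8333
  1/3 = 0.3333
  9/2 = 4.5
Decimals in increasing order: 0.25 < 0.3333 < 0.8333 < 1.1429 < 4.5
Writing each back as its fraction gives the sorted order.
Final answer: 1/4, 1/3, 5/6, 8/7, 9/2


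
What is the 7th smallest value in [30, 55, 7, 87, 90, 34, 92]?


Sort ascending: [7, 30, 34, 55, 87, 90, 92]
The 7th element (1-indexed) is at index 6.
Value = 92
Final answer: 92


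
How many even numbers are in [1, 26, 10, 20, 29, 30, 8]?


Check each element:
  1 is odd
  26 is even
  10 is even
  20 is even
  29 is odd
  30 is even
  8 is even
Evens: [26, 10, 20, 30, 8]
Count of evens = 5
Final answer: 5


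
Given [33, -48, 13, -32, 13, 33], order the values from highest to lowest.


Original list: [33, -48, 13, -32, 13, 33]
Repeatedly take the largest remaining element:
  Remaining [33, -48, 13, -32, 13, 33] -> largest is 33
  Remaining [-48, 13, -32, 13, 33] -> largest is 33
  Remaining [-48, 13, -32, 13] -> largest is 13
  Remaining [-48, -32, 13] -> largest is 13
  Remaining [-48, -32] -> largest is -32
  Remaining [-48] -> largest is -48
Collecting the picks in order gives the descending list.
Final answer: [33, 33, 13, 13, -32, -48]


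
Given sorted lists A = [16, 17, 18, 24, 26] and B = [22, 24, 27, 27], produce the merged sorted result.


List A: [16, 17, 18, 24, 26]
List B: [22, 24, 27, 27]
Repeatedly compare the front elements and take the smaller:
  16 vs 22 -> take 16
  17 vs 22 -> take 17
  18 vs 22 -> take 18
  24 vs 22 -> take 22
  24 vs 24 -> take 24
  26 vs 24 -> take 24
  26 vs 27 -> take 26
  A is exhausted; append the rest of B: [27, 27]
Final answer: [16, 17, 18, 22, 24, 24, 26, 27, 27]


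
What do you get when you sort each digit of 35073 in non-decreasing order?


The number 35073 has digits: 3, 5, 0, 7, 3
Sorted: 0, 3, 3, 5, 7
Joining the sorted digits gives the result.
Final answer: 03357


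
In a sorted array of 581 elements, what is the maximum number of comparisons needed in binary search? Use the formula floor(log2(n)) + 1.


Binary search halves the search space each step.
Maximum comparisons = floor(log2(581)) + 1
log2(581) = 9.1824
floor(log2(581)) = 9, so 9 + 1 = 10
Final answer: 10


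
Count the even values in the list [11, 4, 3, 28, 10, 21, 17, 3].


Check each element:
  11 is odd
  4 is even
  3 is odd
  28 is even
  10 is even
  21 is odd
  17 is odd
  3 is odd
Evens: [4, 28, 10]
Count of evens = 3
Final answer: 3


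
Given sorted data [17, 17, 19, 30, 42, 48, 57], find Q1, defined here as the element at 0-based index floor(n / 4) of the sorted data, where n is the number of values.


The list has n = 7 elements.
Q1 index = floor(7 / 4) = floor(1.75) = 1
Counting from index 0 in the sorted data, the element at index 1 is 17.
Final answer: 17


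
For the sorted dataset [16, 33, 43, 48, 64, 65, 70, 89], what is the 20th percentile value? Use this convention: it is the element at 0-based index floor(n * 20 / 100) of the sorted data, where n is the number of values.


The dataset has n = 8 elements.
Index = floor(8 * 20 / 100) = floor(160 / 100) = floor(1.6) = 1
Counting from index 0 in the sorted data, the element at index 1 is 33.
Final answer: 33


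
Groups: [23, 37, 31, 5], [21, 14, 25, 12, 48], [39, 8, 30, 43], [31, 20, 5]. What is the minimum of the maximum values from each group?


Find max of each group:
  Group 1: [23, 37, 31, 5] -> max = 37
  Group 2: [21, 14, 25, 12, 48] -> max = 48
  Group 3: [39, 8, 30, 43] -> max = 43
  Group 4: [31, 20, 5] -> max = 31
Maxes: [37, 48, 43, 31]
Minimum of maxes = 31
Final answer: 31


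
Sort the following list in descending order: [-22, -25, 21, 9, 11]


Original list: [-22, -25, 21, 9, 11]
Repeatedly take the largest remaining element:
  Remaining [-22, -25, 21, 9, 11] -> largest is 21
  Remaining [-22, -25, 9, 11] -> largest is 11
  Remaining [-22, -25, 9] -> largest is 9
  Remaining [-22, -25] -> largest is -22
  Remaining [-25] -> largest is -25
Collecting the picks in order gives the descending list.
Final answer: [21, 11, 9, -22, -25]


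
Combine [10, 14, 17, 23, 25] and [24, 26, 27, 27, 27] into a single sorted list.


List A: [10, 14, 17, 23, 25]
List B: [24, 26, 27, 27, 27]
Repeatedly compare the front elements and take the smaller:
  10 vs 24 -> take 10
  14 vs 24 -> take 14
  17 vs 24 -> take 17
  23 vs 24 -> take 23
  25 vs 24 -> take 24
  25 vs 26 -> take 25
  A is exhausted; append the rest of B: [26, 27, 27, 27]
Final answer: [10, 14, 17, 23, 24, 25, 26, 27, 27, 27]


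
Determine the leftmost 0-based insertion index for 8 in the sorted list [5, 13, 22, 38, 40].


List is sorted: [5, 13, 22, 38, 40]
We need the leftmost position where 8 can be inserted, i.e. the first index whose element is >= 8 (or the end of the list if none is).
Binary search with low=0, high=5 (0-based indices):
  low=0, high=5, mid=2: a[2]=22 >= 8, so high = 2
  low=0, high=2, mid=1: a[1]=13 >= 8, so high = 1
  low=0, high=1, mid=0: a[0]=5 < 8, so low = 1
Now low = high = 1, so the insertion index is 1.
Final answer: 1


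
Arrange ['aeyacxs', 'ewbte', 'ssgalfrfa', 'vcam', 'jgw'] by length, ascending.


Compute lengths:
  'aeyacxs' has length 7
  'ewbte' has length 5
  'ssgalfrfa' has length 9
  'vcam' has length 4
  'jgw' has length 3
Lengths in increasing order: 3 < 4 < 5 < 7 < 9
Listing the words in that order gives the answer.
Final answer: ['jgw', 'vcam', 'ewbte', 'aeyacxs', 'ssgalfrfa']


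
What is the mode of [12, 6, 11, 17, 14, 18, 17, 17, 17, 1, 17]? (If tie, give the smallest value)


Count the frequency of each value:
  1 appears 1 time(s)
  6 appears 1 time(s)
  11 appears 1 time(s)
  12 appears 1 time(s)
  14 appears 1 time(s)
  17 appears 5 time(s)
  18 appears 1 time(s)
Maximum frequency is 5.
Only 17 reaches that frequency, so it is the mode.
Final answer: 17


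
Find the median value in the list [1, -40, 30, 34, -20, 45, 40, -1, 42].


First, sort the list: [-40, -20, -1, 1, 30, 34, 40, 42, 45]
The list has 9 elements (odd count).
The middle index is 4 (0-based), and the element there is 30.
Final answer: 30


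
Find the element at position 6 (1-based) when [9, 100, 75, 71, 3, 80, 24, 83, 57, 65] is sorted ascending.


Sort ascending: [3, 9, 24, 57, 65, 71, 75, 80, 83, 100]
The 6th element (1-indexed) is at index 5.
Value = 71
Final answer: 71


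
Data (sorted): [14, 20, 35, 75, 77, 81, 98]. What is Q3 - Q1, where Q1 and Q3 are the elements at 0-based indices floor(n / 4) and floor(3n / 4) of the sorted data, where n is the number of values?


The data has n = 7 elements.
Q1 index = floor(7 / 4) = floor(1.75) = 1; Q3 index = floor(3 * 7 / 4) = floor(5.25) = 5
Q1 = element at index 1 = 20
Q3 = element at index 5 = 81
IQR = 81 - 20 = 61
Final answer: 61


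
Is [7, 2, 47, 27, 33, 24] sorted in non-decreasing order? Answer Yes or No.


Check consecutive pairs:
  7 <= 2? False
  2 <= 47? True
  47 <= 27? False
  27 <= 33? True
  33 <= 24? False
3 consecutive pair(s) are out of order, so the list is not sorted.
Final answer: No


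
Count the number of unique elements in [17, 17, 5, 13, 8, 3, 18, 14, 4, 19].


List all unique values:
Distinct values: [3, 4, 5, 8, 13, 14, 17, 18, 19]
Count = 9
Final answer: 9


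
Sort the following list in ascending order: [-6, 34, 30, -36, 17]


Original list: [-6, 34, 30, -36, 17]
Repeatedly take the smallest remaining element:
  Remaining [-6, 34, 30, -36, 17] -> smallest is -36
  Remaining [-6, 34, 30, 17] -> smallest is -6
  Remaining [34, 30, 17] -> smallest is 17
  Remaining [34, 30] -> smallest is 30
  Remaining [34] -> smallest is 34
Collecting the picks in order gives the sorted list.
Final answer: [-36, -6, 17, 30, 34]


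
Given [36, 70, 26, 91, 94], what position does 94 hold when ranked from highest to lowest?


Sort descending: [94, 91, 70, 36, 26]
Find 94 in the sorted list.
94 is at position 1.
Final answer: 1


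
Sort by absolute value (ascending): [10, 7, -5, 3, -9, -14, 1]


Compute absolute values:
  |10| = 10
  |7| = 7
  |-5| = 5
  |3| = 3
  |-9| = 9
  |-14| = 14
  |1| = 1
Absolute values in increasing order: 1 < 3 < 5 < 7 < 9 < 10 < 14
Listing the original numbers in that order gives the answer.
Final answer: [1, 3, -5, 7, -9, 10, -14]


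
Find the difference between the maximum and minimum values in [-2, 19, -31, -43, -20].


Maximum value: 19
Minimum value: -43
Range = 19 - (-43) = 62
Final answer: 62


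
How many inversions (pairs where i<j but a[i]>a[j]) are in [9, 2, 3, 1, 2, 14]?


For each element, count the later elements that are smaller than it:
  9 (index 0): smaller elements after it = [2, 3, 1, 2] -> 4
  2 (index 1): smaller elements after it = [1] -> 1
  3 (index 2): smaller elements after it = [1, 2] -> 2
  1 (index 3): smaller elements after it = [] -> 0
  2 (index 4): smaller elements after it = [] -> 0
Total inversions = 4 + 1 + 2 + 0 + 0 = 7
Final answer: 7


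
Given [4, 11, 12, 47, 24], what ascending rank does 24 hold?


Sort ascending: [4, 11, 12, 24, 47]
Find 24 in the sorted list.
24 is at position 4 (1-indexed).
Final answer: 4


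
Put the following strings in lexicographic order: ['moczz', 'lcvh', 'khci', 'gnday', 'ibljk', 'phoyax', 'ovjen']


Compare strings character by character (the first differing letter decides):
  'gnday' < 'ibljk' since 'g' < 'i' at position 1
  'ibljk' < 'khci' since 'i' < 'k' at position 1
  'khci' < 'lcvh' since 'k' < 'l' at position 1
  'lcvh' < 'moczz' since 'l' < 'm' at position 1
  'moczz' < 'ovjen' since 'm' < 'o' at position 1
  'ovjen' < 'phoyax' since 'o' < 'p' at position 1
Chaining these comparisons gives the alphabetical order.
Final answer: ['gnday', 'ibljk', 'khci', 'lcvh', 'moczz', 'ovjen', 'phoyax']


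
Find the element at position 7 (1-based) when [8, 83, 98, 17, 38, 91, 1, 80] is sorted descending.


Sort descending: [98, 91, 83, 80, 38, 17, 8, 1]
The 7th element (1-indexed) is at index 6.
Value = 8
Final answer: 8


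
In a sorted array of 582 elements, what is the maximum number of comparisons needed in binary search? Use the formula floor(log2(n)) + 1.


Binary search halves the search space each step.
Maximum comparisons = floor(log2(582)) + 1
log2(582) = 9.1849
floor(log2(582)) = 9, so 9 + 1 = 10
Final answer: 10


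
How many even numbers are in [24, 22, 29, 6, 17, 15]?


Check each element:
  24 is even
  22 is even
  29 is odd
  6 is even
  17 is odd
  15 is odd
Evens: [24, 22, 6]
Count of evens = 3
Final answer: 3


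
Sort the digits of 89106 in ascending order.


The number 89106 has digits: 8, 9, 1, 0, 6
Sorted: 0, 1, 6, 8, 9
Joining the sorted digits gives the result.
Final answer: 01689


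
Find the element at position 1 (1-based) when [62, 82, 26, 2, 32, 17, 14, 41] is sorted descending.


Sort descending: [82, 62, 41, 32, 26, 17, 14, 2]
The 1st element (1-indexed) is at index 0.
Value = 82
Final answer: 82


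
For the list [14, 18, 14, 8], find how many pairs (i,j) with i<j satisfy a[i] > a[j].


For each element, count the later elements that are smaller than it:
  14 (index 0): smaller elements after it = [8] -> 1
  18 (index 1): smaller elements after it = [14, 8] -> 2
  14 (index 2): smaller elements after it = [8] -> 1
Total inversions = 1 + 2 + 1 = 4
Final answer: 4


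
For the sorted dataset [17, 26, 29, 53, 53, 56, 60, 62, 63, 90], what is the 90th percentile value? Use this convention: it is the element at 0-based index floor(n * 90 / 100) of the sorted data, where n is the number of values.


The dataset has n = 10 elements.
Index = floor(10 * 90 / 100) = floor(900 / 100) = floor(9) = 9
Counting from index 0 in the sorted data, the element at index 9 is 90.
Final answer: 90


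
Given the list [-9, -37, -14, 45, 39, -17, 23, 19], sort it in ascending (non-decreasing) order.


Original list: [-9, -37, -14, 45, 39, -17, 23, 19]
Repeatedly take the smallest remaining element:
  Remaining [-9, -37, -14, 45, 39, -17, 23, 19] -> smallest is -37
  Remaining [-9, -14, 45, 39, -17, 23, 19] -> smallest is -17
  Remaining [-9, -14, 45, 39, 23, 19] -> smallest is -14
  Remaining [-9, 45, 39, 23, 19] -> smallest is -9
  Remaining [45, 39, 23, 19] -> smallest is 19
  Remaining [45, 39, 23] -> smallest is 23
  Remaining [45, 39] -> smallest is 39
  Remaining [45] -> smallest is 45
Collecting the picks in order gives the sorted list.
Final answer: [-37, -17, -14, -9, 19, 23, 39, 45]


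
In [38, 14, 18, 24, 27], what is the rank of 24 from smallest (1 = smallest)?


Sort ascending: [14, 18, 24, 27, 38]
Find 24 in the sorted list.
24 is at position 3 (1-indexed).
Final answer: 3


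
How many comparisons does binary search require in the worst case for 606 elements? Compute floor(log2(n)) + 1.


Binary search halves the search space each step.
Maximum comparisons = floor(log2(606)) + 1
log2(606) = 9.2432
floor(log2(606)) = 9, so 9 + 1 = 10
Final answer: 10


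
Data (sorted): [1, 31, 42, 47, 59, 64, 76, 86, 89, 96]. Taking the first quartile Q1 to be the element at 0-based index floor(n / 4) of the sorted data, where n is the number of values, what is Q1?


The list has n = 10 elements.
Q1 index = floor(10 / 4) = floor(2.5) = 2
Counting from index 0 in the sorted data, the element at index 2 is 42.
Final answer: 42


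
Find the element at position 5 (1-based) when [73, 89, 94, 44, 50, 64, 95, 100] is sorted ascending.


Sort ascending: [44, 50, 64, 73, 89, 94, 95, 100]
The 5th element (1-indexed) is at index 4.
Value = 89
Final answer: 89


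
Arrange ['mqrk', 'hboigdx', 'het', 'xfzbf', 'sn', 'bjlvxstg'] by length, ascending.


Compute lengths:
  'mqrk' has length 4
  'hboigdx' has length 7
  'het' has length 3
  'xfzbf' has length 5
  'sn' has length 2
  'bjlvxstg' has length 8
Lengths in increasing order: 2 < 3 < 4 < 5 < 7 < 8
Listing the words in that order gives the answer.
Final answer: ['sn', 'het', 'mqrk', 'xfzbf', 'hboigdx', 'bjlvxstg']


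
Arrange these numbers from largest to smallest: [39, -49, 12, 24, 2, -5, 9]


Original list: [39, -49, 12, 24, 2, -5, 9]
Repeatedly take the largest remaining element:
  Remaining [39, -49, 12, 24, 2, -5, 9] -> largest is 39
  Remaining [-49, 12, 24, 2, -5, 9] -> largest is 24
  Remaining [-49, 12, 2, -5, 9] -> largest is 12
  Remaining [-49, 2, -5, 9] -> largest is 9
  Remaining [-49, 2, -5] -> largest is 2
  Remaining [-49, -5] -> largest is -5
  Remaining [-49] -> largest is -49
Collecting the picks in order gives the descending list.
Final answer: [39, 24, 12, 9, 2, -5, -49]


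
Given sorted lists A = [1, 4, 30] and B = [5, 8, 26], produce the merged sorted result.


List A: [1, 4, 30]
List B: [5, 8, 26]
Repeatedly compare the front elements and take the smaller:
  1 vs 5 -> take 1
  4 vs 5 -> take 4
  30 vs 5 -> take 5
  30 vs 8 -> take 8
  30 vs 26 -> take 26
  B is exhausted; append the rest of A: [30]
Final answer: [1, 4, 5, 8, 26, 30]


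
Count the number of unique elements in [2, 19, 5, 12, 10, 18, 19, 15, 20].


List all unique values:
Distinct values: [2, 5, 10, 12, 15, 18, 19, 20]
Count = 8
Final answer: 8


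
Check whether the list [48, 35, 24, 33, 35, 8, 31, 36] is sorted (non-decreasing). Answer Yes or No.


Check consecutive pairs:
  48 <= 35? False
  35 <= 24? False
  24 <= 33? True
  33 <= 35? True
  35 <= 8? False
  8 <= 31? True
  31 <= 36? True
3 consecutive pair(s) are out of order, so the list is not sorted.
Final answer: No


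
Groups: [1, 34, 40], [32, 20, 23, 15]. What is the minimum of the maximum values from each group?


Find max of each group:
  Group 1: [1, 34, 40] -> max = 40
  Group 2: [32, 20, 23, 15] -> max = 32
Maxes: [40, 32]
Minimum of maxes = 32
Final answer: 32


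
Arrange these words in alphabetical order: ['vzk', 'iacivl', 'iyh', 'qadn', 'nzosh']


Compare strings character by character (the first differing letter decides):
  'iacivl' < 'iyh' since 'a' < 'y' at position 2
  'iyh' < 'nzosh' since 'i' < 'n' at position 1
  'nzosh' < 'qadn' since 'n' < 'q' at position 1
  'qadn' < 'vzk' since 'q' < 'v' at position 1
Chaining these comparisons gives the alphabetical order.
Final answer: ['iacivl', 'iyh', 'nzosh', 'qadn', 'vzk']


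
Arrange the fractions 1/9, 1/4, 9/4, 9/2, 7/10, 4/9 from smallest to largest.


Convert to decimal for comparison:
  1/9 = 0.1111
  1/4 = 0.25
  9/4 = 2.25
  9/2 = 4.5
  7/10 = 0.7
  4/9 = 0.4444
Decimals in increasing order: 0.1111 < 0.25 < 0.4444 < 0.7 < 2.25 < 4.5
Writing each back as its fraction gives the sorted order.
Final answer: 1/9, 1/4, 4/9, 7/10, 9/4, 9/2


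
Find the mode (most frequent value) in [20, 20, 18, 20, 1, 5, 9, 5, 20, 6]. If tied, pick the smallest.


Count the frequency of each value:
  1 appears 1 time(s)
  5 appears 2 time(s)
  6 appears 1 time(s)
  9 appears 1 time(s)
  18 appears 1 time(s)
  20 appears 4 time(s)
Maximum frequency is 4.
Only 20 reaches that frequency, so it is the mode.
Final answer: 20


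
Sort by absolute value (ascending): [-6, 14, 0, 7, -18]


Compute absolute values:
  |-6| = 6
  |14| = 14
  |0| = 0
  |7| = 7
  |-18| = 18
Absolute values in increasing order: 0 < 6 < 7 < 14 < 18
Listing the original numbers in that order gives the answer.
Final answer: [0, -6, 7, 14, -18]


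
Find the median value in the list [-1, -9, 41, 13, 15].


First, sort the list: [-9, -1, 13, 15, 41]
The list has 5 elements (odd count).
The middle index is 2 (0-based), and the element there is 13.
Final answer: 13


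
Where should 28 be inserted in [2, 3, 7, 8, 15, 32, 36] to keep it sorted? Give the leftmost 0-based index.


List is sorted: [2, 3, 7, 8, 15, 32, 36]
We need the leftmost position where 28 can be inserted, i.e. the first index whose element is >= 28 (or the end of the list if none is).
Binary search with low=0, high=7 (0-based indices):
  low=0, high=7, mid=3: a[3]=8 < 28, so low = 4
  low=4, high=7, mid=5: a[5]=32 >= 28, so high = 5
  low=4, high=5, mid=4: a[4]=15 < 28, so low = 5
Now low = high = 5, so the insertion index is 5.
Final answer: 5


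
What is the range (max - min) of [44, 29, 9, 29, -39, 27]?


Maximum value: 44
Minimum value: -39
Range = 44 - (-39) = 83
Final answer: 83


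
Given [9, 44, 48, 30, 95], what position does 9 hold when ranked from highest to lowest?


Sort descending: [95, 48, 44, 30, 9]
Find 9 in the sorted list.
9 is at position 5.
Final answer: 5


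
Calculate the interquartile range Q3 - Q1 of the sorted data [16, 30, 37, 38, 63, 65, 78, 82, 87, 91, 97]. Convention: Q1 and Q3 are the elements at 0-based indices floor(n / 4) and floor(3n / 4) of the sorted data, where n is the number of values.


The data has n = 11 elements.
Q1 index = floor(11 / 4) = floor(2.75) = 2; Q3 index = floor(3 * 11 / 4) = floor(8.25) = 8
Q1 = element at index 2 = 37
Q3 = element at index 8 = 87
IQR = 87 - 37 = 50
Final answer: 50


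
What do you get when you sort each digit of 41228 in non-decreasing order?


The number 41228 has digits: 4, 1, 2, 2, 8
Sorted: 1, 2, 2, 4, 8
Joining the sorted digits gives the result.
Final answer: 12248


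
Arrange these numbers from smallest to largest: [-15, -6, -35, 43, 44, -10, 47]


Original list: [-15, -6, -35, 43, 44, -10, 47]
Repeatedly take the smallest remaining element:
  Remaining [-15, -6, -35, 43, 44, -10, 47] -> smallest is -35
  Remaining [-15, -6, 43, 44, -10, 47] -> smallest is -15
  Remaining [-6, 43, 44, -10, 47] -> smallest is -10
  Remaining [-6, 43, 44, 47] -> smallest is -6
  Remaining [43, 44, 47] -> smallest is 43
  Remaining [44, 47] -> smallest is 44
  Remaining [47] -> smallest is 47
Collecting the picks in order gives the sorted list.
Final answer: [-35, -15, -10, -6, 43, 44, 47]


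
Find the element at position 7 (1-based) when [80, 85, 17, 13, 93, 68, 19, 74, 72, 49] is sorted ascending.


Sort ascending: [13, 17, 19, 49, 68, 72, 74, 80, 85, 93]
The 7th element (1-indexed) is at index 6.
Value = 74
Final answer: 74


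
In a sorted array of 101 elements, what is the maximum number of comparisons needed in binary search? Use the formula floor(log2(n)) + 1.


Binary search halves the search space each step.
Maximum comparisons = floor(log2(101)) + 1
log2(101) = 6.6582
floor(log2(101)) = 6, so 6 + 1 = 7
Final answer: 7


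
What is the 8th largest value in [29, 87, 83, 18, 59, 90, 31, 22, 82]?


Sort descending: [90, 87, 83, 82, 59, 31, 29, 22, 18]
The 8th element (1-indexed) is at index 7.
Value = 22
Final answer: 22


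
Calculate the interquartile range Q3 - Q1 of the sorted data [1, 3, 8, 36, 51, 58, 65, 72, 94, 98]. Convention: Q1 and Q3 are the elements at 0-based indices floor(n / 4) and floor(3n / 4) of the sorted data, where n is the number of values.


The data has n = 10 elements.
Q1 index = floor(10 / 4) = floor(2.5) = 2; Q3 index = floor(3 * 10 / 4) = floor(7.5) = 7
Q1 = element at index 2 = 8
Q3 = element at index 7 = 72
IQR = 72 - 8 = 64
Final answer: 64


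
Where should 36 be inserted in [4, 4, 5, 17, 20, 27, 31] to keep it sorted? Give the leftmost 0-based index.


List is sorted: [4, 4, 5, 17, 20, 27, 31]
We need the leftmost position where 36 can be inserted, i.e. the first index whose element is >= 36 (or the end of the list if none is).
Binary search with low=0, high=7 (0-based indices):
  low=0, high=7, mid=3: a[3]=17 < 36, so low = 4
  low=4, high=7, mid=5: a[5]=27 < 36, so low = 6
  low=6, high=7, mid=6: a[6]=31 < 36, so low = 7
Now low = high = 7, so the insertion index is 7.
Final answer: 7


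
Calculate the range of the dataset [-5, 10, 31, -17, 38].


Maximum value: 38
Minimum value: -17
Range = 38 - (-17) = 55
Final answer: 55


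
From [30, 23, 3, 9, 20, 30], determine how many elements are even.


Check each element:
  30 is even
  23 is odd
  3 is odd
  9 is odd
  20 is even
  30 is even
Evens: [30, 20, 30]
Count of evens = 3
Final answer: 3
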